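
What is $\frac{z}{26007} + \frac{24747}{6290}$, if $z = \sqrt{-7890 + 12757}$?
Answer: $\frac{24747}{6290} + \frac{\sqrt{4867}}{26007} \approx 3.937$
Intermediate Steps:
$z = \sqrt{4867} \approx 69.764$
$\frac{z}{26007} + \frac{24747}{6290} = \frac{\sqrt{4867}}{26007} + \frac{24747}{6290} = \frac{24747}{6290} + \frac{\sqrt{4867}}{26007}$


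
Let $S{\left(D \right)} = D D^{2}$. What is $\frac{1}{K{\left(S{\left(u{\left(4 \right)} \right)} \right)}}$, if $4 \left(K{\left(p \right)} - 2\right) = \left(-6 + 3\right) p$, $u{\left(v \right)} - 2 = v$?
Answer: $- \frac{1}{160} \approx -0.00625$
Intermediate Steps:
$u{\left(v \right)} = 2 + v$
$S{\left(D \right)} = D^{3}$
$K{\left(p \right)} = 2 - \frac{3 p}{4}$ ($K{\left(p \right)} = 2 + \frac{\left(-6 + 3\right) p}{4} = 2 + \frac{\left(-3\right) p}{4} = 2 - \frac{3 p}{4}$)
$\frac{1}{K{\left(S{\left(u{\left(4 \right)} \right)} \right)}} = \frac{1}{2 - \frac{3 \left(2 + 4\right)^{3}}{4}} = \frac{1}{2 - \frac{3 \cdot 6^{3}}{4}} = \frac{1}{2 - 162} = \frac{1}{-160} = - \frac{1}{160}$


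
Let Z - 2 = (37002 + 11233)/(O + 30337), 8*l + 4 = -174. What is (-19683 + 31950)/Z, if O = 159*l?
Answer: 15114777/4682 ≈ 3228.3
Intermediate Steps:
l = -89/4 (l = -½ + (⅛)*(-174) = -½ - 87/4 = -89/4 ≈ -22.250)
O = -14151/4 (O = 159*(-89/4) = -14151/4 ≈ -3537.8)
Z = 407334/107197 (Z = 2 + (37002 + 11233)/(-14151/4 + 30337) = 2 + 48235/(107197/4) = 2 + 48235*(4/107197) = 2 + 192940/107197 = 407334/107197 ≈ 3.7999)
(-19683 + 31950)/Z = (-19683 + 31950)/(407334/107197) = 12267*(107197/407334) = 15114777/4682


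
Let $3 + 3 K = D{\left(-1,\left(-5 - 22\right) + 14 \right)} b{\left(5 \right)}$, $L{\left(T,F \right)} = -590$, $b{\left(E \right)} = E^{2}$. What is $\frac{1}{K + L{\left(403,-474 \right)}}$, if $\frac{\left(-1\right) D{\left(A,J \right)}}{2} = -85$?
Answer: $\frac{3}{2477} \approx 0.0012111$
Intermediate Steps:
$D{\left(A,J \right)} = 170$ ($D{\left(A,J \right)} = \left(-2\right) \left(-85\right) = 170$)
$K = \frac{4247}{3}$ ($K = -1 + \frac{170 \cdot 5^{2}}{3} = -1 + \frac{170 \cdot 25}{3} = -1 + \frac{1}{3} \cdot 4250 = -1 + \frac{4250}{3} = \frac{4247}{3} \approx 1415.7$)
$\frac{1}{K + L{\left(403,-474 \right)}} = \frac{1}{\frac{4247}{3} - 590} = \frac{1}{\frac{2477}{3}} = \frac{3}{2477}$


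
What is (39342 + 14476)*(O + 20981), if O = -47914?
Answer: -1449480194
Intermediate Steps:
(39342 + 14476)*(O + 20981) = (39342 + 14476)*(-47914 + 20981) = 53818*(-26933) = -1449480194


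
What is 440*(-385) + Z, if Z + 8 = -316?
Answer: -169724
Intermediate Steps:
Z = -324 (Z = -8 - 316 = -324)
440*(-385) + Z = 440*(-385) - 324 = -169400 - 324 = -169724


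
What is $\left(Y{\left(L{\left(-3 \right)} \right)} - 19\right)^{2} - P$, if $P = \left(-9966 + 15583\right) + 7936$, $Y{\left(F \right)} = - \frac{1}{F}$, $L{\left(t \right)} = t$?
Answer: $- \frac{118841}{9} \approx -13205.0$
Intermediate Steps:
$P = 13553$ ($P = 5617 + 7936 = 13553$)
$\left(Y{\left(L{\left(-3 \right)} \right)} - 19\right)^{2} - P = \left(- \frac{1}{-3} - 19\right)^{2} - 13553 = \left(\left(-1\right) \left(- \frac{1}{3}\right) - 19\right)^{2} - 13553 = \left(\frac{1}{3} - 19\right)^{2} - 13553 = \left(- \frac{56}{3}\right)^{2} - 13553 = \frac{3136}{9} - 13553 = - \frac{118841}{9}$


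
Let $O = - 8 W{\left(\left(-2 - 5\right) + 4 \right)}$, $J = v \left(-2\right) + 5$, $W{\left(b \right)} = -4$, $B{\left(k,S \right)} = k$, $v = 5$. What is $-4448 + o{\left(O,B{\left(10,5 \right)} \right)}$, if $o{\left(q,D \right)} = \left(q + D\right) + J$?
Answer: $-4411$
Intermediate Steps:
$J = -5$ ($J = 5 \left(-2\right) + 5 = -10 + 5 = -5$)
$O = 32$ ($O = \left(-8\right) \left(-4\right) = 32$)
$o{\left(q,D \right)} = -5 + D + q$ ($o{\left(q,D \right)} = \left(q + D\right) - 5 = \left(D + q\right) - 5 = -5 + D + q$)
$-4448 + o{\left(O,B{\left(10,5 \right)} \right)} = -4448 + \left(-5 + 10 + 32\right) = -4448 + 37 = -4411$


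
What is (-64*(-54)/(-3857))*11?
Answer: -38016/3857 ≈ -9.8564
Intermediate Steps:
(-64*(-54)/(-3857))*11 = (3456*(-1/3857))*11 = -3456/3857*11 = -38016/3857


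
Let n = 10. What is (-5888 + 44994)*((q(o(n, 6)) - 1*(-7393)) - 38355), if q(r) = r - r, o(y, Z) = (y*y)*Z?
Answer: -1210799972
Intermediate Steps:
o(y, Z) = Z*y**2 (o(y, Z) = y**2*Z = Z*y**2)
q(r) = 0
(-5888 + 44994)*((q(o(n, 6)) - 1*(-7393)) - 38355) = (-5888 + 44994)*((0 - 1*(-7393)) - 38355) = 39106*((0 + 7393) - 38355) = 39106*(7393 - 38355) = 39106*(-30962) = -1210799972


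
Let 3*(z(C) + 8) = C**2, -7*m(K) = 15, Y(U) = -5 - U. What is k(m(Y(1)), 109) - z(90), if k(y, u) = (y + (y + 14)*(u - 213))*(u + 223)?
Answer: -2889648/7 ≈ -4.1281e+5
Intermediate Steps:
m(K) = -15/7 (m(K) = -1/7*15 = -15/7)
k(y, u) = (223 + u)*(y + (-213 + u)*(14 + y)) (k(y, u) = (y + (14 + y)*(-213 + u))*(223 + u) = (y + (-213 + u)*(14 + y))*(223 + u) = (223 + u)*(y + (-213 + u)*(14 + y)))
z(C) = -8 + C**2/3
k(m(Y(1)), 109) - z(90) = (-664986 - 47276*(-15/7) + 14*109**2 + 140*109 - 15/7*109**2 + 11*109*(-15/7)) - (-8 + (1/3)*90**2) = (-664986 + 709140/7 + 14*11881 + 15260 - 15/7*11881 - 17985/7) - (-8 + (1/3)*8100) = (-664986 + 709140/7 + 166334 + 15260 - 178215/7 - 17985/7) - (-8 + 2700) = -2870804/7 - 1*2692 = -2870804/7 - 2692 = -2889648/7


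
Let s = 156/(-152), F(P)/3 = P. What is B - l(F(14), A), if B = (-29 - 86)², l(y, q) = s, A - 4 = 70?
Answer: 502589/38 ≈ 13226.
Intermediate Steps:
F(P) = 3*P
A = 74 (A = 4 + 70 = 74)
s = -39/38 (s = 156*(-1/152) = -39/38 ≈ -1.0263)
l(y, q) = -39/38
B = 13225 (B = (-115)² = 13225)
B - l(F(14), A) = 13225 - 1*(-39/38) = 13225 + 39/38 = 502589/38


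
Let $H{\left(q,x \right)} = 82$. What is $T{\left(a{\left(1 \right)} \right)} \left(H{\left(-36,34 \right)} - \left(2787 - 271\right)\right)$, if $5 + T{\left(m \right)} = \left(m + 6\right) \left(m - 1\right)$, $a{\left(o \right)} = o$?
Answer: $12170$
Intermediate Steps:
$T{\left(m \right)} = -5 + \left(-1 + m\right) \left(6 + m\right)$ ($T{\left(m \right)} = -5 + \left(m + 6\right) \left(m - 1\right) = -5 + \left(6 + m\right) \left(-1 + m\right) = -5 + \left(-1 + m\right) \left(6 + m\right)$)
$T{\left(a{\left(1 \right)} \right)} \left(H{\left(-36,34 \right)} - \left(2787 - 271\right)\right) = \left(-11 + 1^{2} + 5 \cdot 1\right) \left(82 - \left(2787 - 271\right)\right) = \left(-11 + 1 + 5\right) \left(82 - \left(2787 - 271\right)\right) = - 5 \left(82 - 2516\right) = \left(-5\right) \left(-2434\right) = 12170$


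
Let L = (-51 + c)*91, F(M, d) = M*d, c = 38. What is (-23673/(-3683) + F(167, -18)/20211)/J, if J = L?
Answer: -155794635/29353034893 ≈ -0.0053076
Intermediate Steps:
L = -1183 (L = (-51 + 38)*91 = -13*91 = -1183)
J = -1183
(-23673/(-3683) + F(167, -18)/20211)/J = (-23673/(-3683) + (167*(-18))/20211)/(-1183) = (-23673*(-1/3683) - 3006*1/20211)*(-1/1183) = (23673/3683 - 1002/6737)*(-1/1183) = (155794635/24812371)*(-1/1183) = -155794635/29353034893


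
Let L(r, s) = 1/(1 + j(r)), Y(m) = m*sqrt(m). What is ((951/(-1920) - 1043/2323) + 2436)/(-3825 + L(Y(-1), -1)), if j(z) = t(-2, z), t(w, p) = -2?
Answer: -3620246009/5688190720 ≈ -0.63645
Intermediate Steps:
j(z) = -2
Y(m) = m**(3/2)
L(r, s) = -1 (L(r, s) = 1/(1 - 2) = 1/(-1) = -1)
((951/(-1920) - 1043/2323) + 2436)/(-3825 + L(Y(-1), -1)) = ((951/(-1920) - 1043/2323) + 2436)/(-3825 - 1) = ((951*(-1/1920) - 1043*1/2323) + 2436)/(-3826) = ((-317/640 - 1043/2323) + 2436)*(-1/3826) = (-1403911/1486720 + 2436)*(-1/3826) = (3620246009/1486720)*(-1/3826) = -3620246009/5688190720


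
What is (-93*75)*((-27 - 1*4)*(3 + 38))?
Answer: 8865225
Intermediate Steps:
(-93*75)*((-27 - 1*4)*(3 + 38)) = -6975*(-27 - 4)*41 = -(-216225)*41 = -6975*(-1271) = 8865225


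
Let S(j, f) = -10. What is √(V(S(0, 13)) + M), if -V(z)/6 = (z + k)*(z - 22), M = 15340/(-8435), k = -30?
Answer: 2*I*√5465554409/1687 ≈ 87.646*I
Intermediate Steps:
M = -3068/1687 (M = 15340*(-1/8435) = -3068/1687 ≈ -1.8186)
V(z) = -6*(-30 + z)*(-22 + z) (V(z) = -6*(z - 30)*(z - 22) = -6*(-30 + z)*(-22 + z))
√(V(S(0, 13)) + M) = √((-3960 - 6*(-10)² + 312*(-10)) - 3068/1687) = √((-3960 - 6*100 - 3120) - 3068/1687) = √((-3960 - 600 - 3120) - 3068/1687) = √(-7680 - 3068/1687) = √(-12959228/1687) = 2*I*√5465554409/1687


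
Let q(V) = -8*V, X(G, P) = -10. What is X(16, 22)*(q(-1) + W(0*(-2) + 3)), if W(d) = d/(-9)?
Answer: -230/3 ≈ -76.667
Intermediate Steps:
W(d) = -d/9 (W(d) = d*(-⅑) = -d/9)
X(16, 22)*(q(-1) + W(0*(-2) + 3)) = -10*(-8*(-1) - (0*(-2) + 3)/9) = -10*(8 - (0 + 3)/9) = -10*(8 - ⅑*3) = -10*(8 - ⅓) = -10*23/3 = -230/3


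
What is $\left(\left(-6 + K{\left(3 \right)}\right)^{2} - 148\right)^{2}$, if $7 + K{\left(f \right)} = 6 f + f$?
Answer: $7056$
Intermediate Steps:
$K{\left(f \right)} = -7 + 7 f$ ($K{\left(f \right)} = -7 + \left(6 f + f\right) = -7 + 7 f$)
$\left(\left(-6 + K{\left(3 \right)}\right)^{2} - 148\right)^{2} = \left(\left(-6 + \left(-7 + 7 \cdot 3\right)\right)^{2} - 148\right)^{2} = \left(\left(-6 + \left(-7 + 21\right)\right)^{2} - 148\right)^{2} = \left(\left(-6 + 14\right)^{2} - 148\right)^{2} = \left(8^{2} - 148\right)^{2} = \left(64 - 148\right)^{2} = \left(-84\right)^{2} = 7056$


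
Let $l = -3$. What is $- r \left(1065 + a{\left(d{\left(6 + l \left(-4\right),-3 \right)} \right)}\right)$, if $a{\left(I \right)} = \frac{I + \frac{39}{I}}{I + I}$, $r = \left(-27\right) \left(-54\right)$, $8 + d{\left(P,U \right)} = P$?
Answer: $- \frac{155378331}{100} \approx -1.5538 \cdot 10^{6}$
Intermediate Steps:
$d{\left(P,U \right)} = -8 + P$
$r = 1458$
$a{\left(I \right)} = \frac{I + \frac{39}{I}}{2 I}$
$- r \left(1065 + a{\left(d{\left(6 + l \left(-4\right),-3 \right)} \right)}\right) = - 1458 \left(1065 + \frac{39 + \left(-8 + \left(6 - -12\right)\right)^{2}}{2 \left(-8 + \left(6 - -12\right)\right)^{2}}\right) = - 1458 \left(1065 + \frac{39 + \left(-8 + \left(6 + 12\right)\right)^{2}}{2 \left(-8 + \left(6 + 12\right)\right)^{2}}\right) = - 1458 \left(1065 + \frac{39 + \left(-8 + 18\right)^{2}}{2 \left(-8 + 18\right)^{2}}\right) = - 1458 \left(1065 + \frac{39 + 10^{2}}{2 \cdot 100}\right) = - 1458 \left(1065 + \frac{1}{2} \cdot \frac{1}{100} \left(39 + 100\right)\right) = - 1458 \left(1065 + \frac{1}{2} \cdot \frac{1}{100} \cdot 139\right) = - 1458 \left(1065 + \frac{139}{200}\right) = - \frac{1458 \cdot 213139}{200} = \left(-1\right) \frac{155378331}{100} = - \frac{155378331}{100}$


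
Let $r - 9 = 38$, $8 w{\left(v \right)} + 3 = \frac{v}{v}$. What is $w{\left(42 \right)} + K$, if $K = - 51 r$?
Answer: $- \frac{9589}{4} \approx -2397.3$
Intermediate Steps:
$w{\left(v \right)} = - \frac{1}{4}$ ($w{\left(v \right)} = - \frac{3}{8} + \frac{v \frac{1}{v}}{8} = - \frac{3}{8} + \frac{1}{8} \cdot 1 = - \frac{3}{8} + \frac{1}{8} = - \frac{1}{4}$)
$r = 47$ ($r = 9 + 38 = 47$)
$K = -2397$ ($K = \left(-51\right) 47 = -2397$)
$w{\left(42 \right)} + K = - \frac{1}{4} - 2397 = - \frac{9589}{4}$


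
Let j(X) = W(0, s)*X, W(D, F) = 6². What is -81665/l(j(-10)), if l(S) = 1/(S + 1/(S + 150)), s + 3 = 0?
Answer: 1234791133/42 ≈ 2.9400e+7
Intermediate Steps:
s = -3 (s = -3 + 0 = -3)
W(D, F) = 36
j(X) = 36*X
l(S) = 1/(S + 1/(150 + S))
-81665/l(j(-10)) = -81665*(1 + (36*(-10))² + 150*(36*(-10)))/(150 + 36*(-10)) = -81665*(1 + (-360)² + 150*(-360))/(150 - 360) = -81665/(-210/(1 + 129600 - 54000)) = -81665/(-210/75601) = -81665*(-75601/210) = 1234791133/42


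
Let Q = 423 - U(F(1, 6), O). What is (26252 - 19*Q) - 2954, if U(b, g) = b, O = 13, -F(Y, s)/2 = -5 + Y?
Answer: 15413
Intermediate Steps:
F(Y, s) = 10 - 2*Y (F(Y, s) = -2*(-5 + Y) = 10 - 2*Y)
Q = 415 (Q = 423 - (10 - 2*1) = 423 - (10 - 2) = 423 - 1*8 = 423 - 8 = 415)
(26252 - 19*Q) - 2954 = (26252 - 19*415) - 2954 = (26252 - 7885) - 2954 = 18367 - 2954 = 15413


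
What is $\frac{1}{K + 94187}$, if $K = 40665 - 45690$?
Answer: $\frac{1}{89162} \approx 1.1216 \cdot 10^{-5}$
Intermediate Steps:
$K = -5025$ ($K = 40665 - 45690 = -5025$)
$\frac{1}{K + 94187} = \frac{1}{-5025 + 94187} = \frac{1}{89162}$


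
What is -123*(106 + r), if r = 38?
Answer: -17712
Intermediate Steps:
-123*(106 + r) = -123*(106 + 38) = -123*144 = -17712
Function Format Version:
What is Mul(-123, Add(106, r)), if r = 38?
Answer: -17712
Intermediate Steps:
Mul(-123, Add(106, r)) = Mul(-123, Add(106, 38)) = Mul(-123, 144) = -17712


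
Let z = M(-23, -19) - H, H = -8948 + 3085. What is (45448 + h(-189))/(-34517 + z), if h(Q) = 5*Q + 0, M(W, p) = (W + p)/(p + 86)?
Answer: -2981701/1919860 ≈ -1.5531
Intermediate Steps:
M(W, p) = (W + p)/(86 + p)
H = -5863
h(Q) = 5*Q
z = 392779/67 (z = (-23 - 19)/(86 - 19) - 1*(-5863) = -42/67 + 5863 = 392779/67 ≈ 5862.4)
(45448 + h(-189))/(-34517 + z) = (45448 + 5*(-189))/(-34517 + 392779/67) = (45448 - 945)/(-1919860/67) = 44503*(-67/1919860) = -2981701/1919860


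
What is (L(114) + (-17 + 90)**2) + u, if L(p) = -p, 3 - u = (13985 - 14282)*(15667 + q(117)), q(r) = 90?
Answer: 4685047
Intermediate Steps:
u = 4679832 (u = 3 - (13985 - 14282)*(15667 + 90) = 3 - (-297)*15757 = 3 - 1*(-4679829) = 3 + 4679829 = 4679832)
(L(114) + (-17 + 90)**2) + u = (-1*114 + (-17 + 90)**2) + 4679832 = (-114 + 73**2) + 4679832 = (-114 + 5329) + 4679832 = 5215 + 4679832 = 4685047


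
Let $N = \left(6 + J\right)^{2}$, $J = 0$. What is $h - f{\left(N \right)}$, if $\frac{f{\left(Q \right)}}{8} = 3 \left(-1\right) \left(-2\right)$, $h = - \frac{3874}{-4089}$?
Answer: $- \frac{192398}{4089} \approx -47.053$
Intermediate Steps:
$h = \frac{3874}{4089}$ ($h = \left(-3874\right) \left(- \frac{1}{4089}\right) = \frac{3874}{4089} \approx 0.94742$)
$N = 36$ ($N = \left(6 + 0\right)^{2} = 6^{2} = 36$)
$f{\left(Q \right)} = 48$ ($f{\left(Q \right)} = 8 \cdot 3 \left(-1\right) \left(-2\right) = 8 \left(\left(-3\right) \left(-2\right)\right) = 8 \cdot 6 = 48$)
$h - f{\left(N \right)} = \frac{3874}{4089} - 48 = - \frac{192398}{4089}$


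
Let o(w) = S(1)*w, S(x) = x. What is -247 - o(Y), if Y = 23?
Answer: -270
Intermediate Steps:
o(w) = w (o(w) = 1*w = w)
-247 - o(Y) = -247 - 1*23 = -247 - 23 = -270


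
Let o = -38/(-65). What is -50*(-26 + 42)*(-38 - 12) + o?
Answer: 2600038/65 ≈ 40001.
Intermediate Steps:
o = 38/65 (o = -38*(-1/65) = 38/65 ≈ 0.58462)
-50*(-26 + 42)*(-38 - 12) + o = -50*(-26 + 42)*(-38 - 12) + 38/65 = -800*(-50) + 38/65 = -50*(-800) + 38/65 = 40000 + 38/65 = 2600038/65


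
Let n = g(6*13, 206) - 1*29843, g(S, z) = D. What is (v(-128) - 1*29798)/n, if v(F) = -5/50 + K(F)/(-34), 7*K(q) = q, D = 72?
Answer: 35459099/35427490 ≈ 1.0009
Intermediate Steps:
K(q) = q/7
g(S, z) = 72
v(F) = -⅒ - F/238 (v(F) = -5/50 + (F/7)/(-34) = -5*1/50 + (F/7)*(-1/34) = -⅒ - F/238)
n = -29771 (n = 72 - 1*29843 = 72 - 29843 = -29771)
(v(-128) - 1*29798)/n = ((-⅒ - 1/238*(-128)) - 1*29798)/(-29771) = ((-⅒ + 64/119) - 29798)*(-1/29771) = (521/1190 - 29798)*(-1/29771) = -35459099/1190*(-1/29771) = 35459099/35427490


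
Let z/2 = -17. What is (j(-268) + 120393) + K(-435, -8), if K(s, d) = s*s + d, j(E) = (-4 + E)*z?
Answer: 318858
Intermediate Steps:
z = -34 (z = 2*(-17) = -34)
j(E) = 136 - 34*E (j(E) = (-4 + E)*(-34) = 136 - 34*E)
K(s, d) = d + s**2 (K(s, d) = s**2 + d = d + s**2)
(j(-268) + 120393) + K(-435, -8) = ((136 - 34*(-268)) + 120393) + (-8 + (-435)**2) = ((136 + 9112) + 120393) + (-8 + 189225) = (9248 + 120393) + 189217 = 129641 + 189217 = 318858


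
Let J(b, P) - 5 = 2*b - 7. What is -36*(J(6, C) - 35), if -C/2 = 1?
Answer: 900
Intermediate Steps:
C = -2 (C = -2*1 = -2)
J(b, P) = -2 + 2*b (J(b, P) = 5 + (2*b - 7) = 5 + (-7 + 2*b) = -2 + 2*b)
-36*(J(6, C) - 35) = -36*((-2 + 2*6) - 35) = -36*((-2 + 12) - 35) = -36*(10 - 35) = -36*(-25) = 900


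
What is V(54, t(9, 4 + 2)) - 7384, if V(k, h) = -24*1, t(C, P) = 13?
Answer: -7408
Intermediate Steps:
V(k, h) = -24
V(54, t(9, 4 + 2)) - 7384 = -24 - 7384 = -7408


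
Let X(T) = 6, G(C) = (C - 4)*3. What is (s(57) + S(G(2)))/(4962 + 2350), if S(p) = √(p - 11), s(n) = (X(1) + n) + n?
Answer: 15/914 + I*√17/7312 ≈ 0.016411 + 0.00056388*I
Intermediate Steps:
G(C) = -12 + 3*C (G(C) = (-4 + C)*3 = -12 + 3*C)
s(n) = 6 + 2*n (s(n) = (6 + n) + n = 6 + 2*n)
S(p) = √(-11 + p)
(s(57) + S(G(2)))/(4962 + 2350) = ((6 + 2*57) + √(-11 + (-12 + 3*2)))/(4962 + 2350) = ((6 + 114) + √(-11 + (-12 + 6)))/7312 = (120 + √(-11 - 6))*(1/7312) = (120 + √(-17))*(1/7312) = (120 + I*√17)*(1/7312) = 15/914 + I*√17/7312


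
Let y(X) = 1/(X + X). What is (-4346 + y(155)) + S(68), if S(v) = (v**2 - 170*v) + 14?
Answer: -3493079/310 ≈ -11268.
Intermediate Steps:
y(X) = 1/(2*X)
S(v) = 14 + v**2 - 170*v
(-4346 + y(155)) + S(68) = (-4346 + (1/2)/155) + (14 + 68**2 - 170*68) = (-4346 + (1/2)*(1/155)) + (14 + 4624 - 11560) = (-4346 + 1/310) - 6922 = -1347259/310 - 6922 = -3493079/310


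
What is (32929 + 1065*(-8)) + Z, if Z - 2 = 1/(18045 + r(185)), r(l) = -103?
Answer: 437982163/17942 ≈ 24411.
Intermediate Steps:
Z = 35885/17942 (Z = 2 + 1/(18045 - 103) = 2 + 1/17942 = 35885/17942 ≈ 2.0001)
(32929 + 1065*(-8)) + Z = (32929 + 1065*(-8)) + 35885/17942 = (32929 - 8520) + 35885/17942 = 24409 + 35885/17942 = 437982163/17942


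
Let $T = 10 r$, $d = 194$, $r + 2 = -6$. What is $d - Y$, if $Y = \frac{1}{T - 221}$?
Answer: $\frac{58395}{301} \approx 194.0$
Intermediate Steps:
$r = -8$ ($r = -2 - 6 = -8$)
$T = -80$ ($T = 10 \left(-8\right) = -80$)
$Y = - \frac{1}{301}$ ($Y = \frac{1}{-80 - 221} = \frac{1}{-301} = - \frac{1}{301} \approx -0.0033223$)
$d - Y = 194 - - \frac{1}{301} = 194 + \frac{1}{301} = \frac{58395}{301}$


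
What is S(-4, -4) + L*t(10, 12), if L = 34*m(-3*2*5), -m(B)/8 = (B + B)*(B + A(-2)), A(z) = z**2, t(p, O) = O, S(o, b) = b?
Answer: -5091844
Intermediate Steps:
m(B) = -16*B*(4 + B) (m(B) = -8*(B + B)*(B + (-2)**2) = -8*2*B*(B + 4) = -8*2*B*(4 + B) = -16*B*(4 + B))
L = -424320 (L = 34*(-16*-3*2*5*(4 - 3*2*5)) = 34*(-16*(-6*5)*(4 - 6*5)) = 34*(-16*(-30)*(4 - 30)) = 34*(-16*(-30)*(-26)) = 34*(-12480) = -424320)
S(-4, -4) + L*t(10, 12) = -4 - 424320*12 = -4 - 5091840 = -5091844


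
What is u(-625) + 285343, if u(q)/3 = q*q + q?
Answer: 1455343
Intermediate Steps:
u(q) = 3*q + 3*q² (u(q) = 3*(q*q + q) = 3*(q² + q) = 3*(q + q²) = 3*q + 3*q²)
u(-625) + 285343 = 3*(-625)*(1 - 625) + 285343 = 3*(-625)*(-624) + 285343 = 1170000 + 285343 = 1455343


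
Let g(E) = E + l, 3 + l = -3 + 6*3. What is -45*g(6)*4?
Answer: -3240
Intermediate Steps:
l = 12 (l = -3 + (-3 + 6*3) = -3 + (-3 + 18) = -3 + 15 = 12)
g(E) = 12 + E (g(E) = E + 12 = 12 + E)
-45*g(6)*4 = -45*(12 + 6)*4 = -45*18*4 = -810*4 = -3240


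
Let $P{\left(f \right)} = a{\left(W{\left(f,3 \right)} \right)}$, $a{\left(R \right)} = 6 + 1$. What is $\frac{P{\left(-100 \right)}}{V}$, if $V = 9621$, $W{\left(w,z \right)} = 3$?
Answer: $\frac{7}{9621} \approx 0.00072758$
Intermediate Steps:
$a{\left(R \right)} = 7$
$P{\left(f \right)} = 7$
$\frac{P{\left(-100 \right)}}{V} = \frac{7}{9621}$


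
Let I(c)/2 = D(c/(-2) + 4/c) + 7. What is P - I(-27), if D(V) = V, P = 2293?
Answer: 60812/27 ≈ 2252.3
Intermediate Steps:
I(c) = 14 - c + 8/c (I(c) = 2*((c/(-2) + 4/c) + 7) = 2*((c*(-½) + 4/c) + 7) = 2*((-c/2 + 4/c) + 7) = 2*((4/c - c/2) + 7) = 2*(7 + 4/c - c/2) = 14 - c + 8/c)
P - I(-27) = 2293 - (14 - 1*(-27) + 8/(-27)) = 2293 - (14 + 27 + 8*(-1/27)) = 2293 - (14 + 27 - 8/27) = 2293 - 1*1099/27 = 2293 - 1099/27 = 60812/27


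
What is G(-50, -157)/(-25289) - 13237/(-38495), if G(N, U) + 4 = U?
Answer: 340948188/973500055 ≈ 0.35023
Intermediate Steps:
G(N, U) = -4 + U
G(-50, -157)/(-25289) - 13237/(-38495) = (-4 - 157)/(-25289) - 13237/(-38495) = -161*(-1/25289) - 13237*(-1/38495) = 161/25289 + 13237/38495 = 340948188/973500055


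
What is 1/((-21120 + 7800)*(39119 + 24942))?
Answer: -1/853292520 ≈ -1.1719e-9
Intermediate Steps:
1/((-21120 + 7800)*(39119 + 24942)) = 1/(-13320*64061) = 1/(-853292520) = -1/853292520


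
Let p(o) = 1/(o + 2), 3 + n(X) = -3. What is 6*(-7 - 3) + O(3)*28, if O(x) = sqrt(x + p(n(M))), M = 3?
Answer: -60 + 14*sqrt(11) ≈ -13.567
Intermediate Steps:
n(X) = -6 (n(X) = -3 - 3 = -6)
p(o) = 1/(2 + o)
O(x) = sqrt(-1/4 + x) (O(x) = sqrt(x + 1/(2 - 6)) = sqrt(x + 1/(-4)) = sqrt(x - 1/4) = sqrt(-1/4 + x))
6*(-7 - 3) + O(3)*28 = 6*(-7 - 3) + (sqrt(-1 + 4*3)/2)*28 = 6*(-10) + (sqrt(-1 + 12)/2)*28 = -60 + (sqrt(11)/2)*28 = -60 + 14*sqrt(11)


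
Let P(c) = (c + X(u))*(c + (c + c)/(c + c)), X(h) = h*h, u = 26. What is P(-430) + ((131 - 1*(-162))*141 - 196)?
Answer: -64417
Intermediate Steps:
X(h) = h²
P(c) = (1 + c)*(676 + c) (P(c) = (c + 26²)*(c + (c + c)/(c + c)) = (c + 676)*(c + (2*c)/((2*c))) = (676 + c)*(c + (2*c)*(1/(2*c))) = (676 + c)*(c + 1) = (676 + c)*(1 + c) = (1 + c)*(676 + c))
P(-430) + ((131 - 1*(-162))*141 - 196) = (676 + (-430)² + 677*(-430)) + ((131 - 1*(-162))*141 - 196) = (676 + 184900 - 291110) + ((131 + 162)*141 - 196) = -105534 + (293*141 - 196) = -105534 + (41313 - 196) = -105534 + 41117 = -64417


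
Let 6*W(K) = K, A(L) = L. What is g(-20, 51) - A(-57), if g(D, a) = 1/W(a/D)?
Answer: 929/17 ≈ 54.647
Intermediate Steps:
W(K) = K/6
g(D, a) = 6*D/a (g(D, a) = 1/((a/D)/6) = 1/(a/(6*D)) = 6*D/a)
g(-20, 51) - A(-57) = 6*(-20)/51 - 1*(-57) = 6*(-20)*(1/51) + 57 = -40/17 + 57 = 929/17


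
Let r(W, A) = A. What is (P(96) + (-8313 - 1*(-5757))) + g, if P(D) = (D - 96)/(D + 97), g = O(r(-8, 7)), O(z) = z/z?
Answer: -2555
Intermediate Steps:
O(z) = 1
g = 1
P(D) = (-96 + D)/(97 + D)
(P(96) + (-8313 - 1*(-5757))) + g = ((-96 + 96)/(97 + 96) + (-8313 - 1*(-5757))) + 1 = (0/193 + (-8313 + 5757)) + 1 = ((1/193)*0 - 2556) + 1 = (0 - 2556) + 1 = -2556 + 1 = -2555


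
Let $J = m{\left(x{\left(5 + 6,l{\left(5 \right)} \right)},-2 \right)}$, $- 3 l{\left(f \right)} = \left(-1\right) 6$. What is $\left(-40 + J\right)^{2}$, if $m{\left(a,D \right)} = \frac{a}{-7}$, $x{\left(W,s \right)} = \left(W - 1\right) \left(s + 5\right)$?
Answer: $2500$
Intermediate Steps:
$l{\left(f \right)} = 2$ ($l{\left(f \right)} = - \frac{\left(-1\right) 6}{3} = \left(- \frac{1}{3}\right) \left(-6\right) = 2$)
$x{\left(W,s \right)} = \left(-1 + W\right) \left(5 + s\right)$
$m{\left(a,D \right)} = - \frac{a}{7}$ ($m{\left(a,D \right)} = a \left(- \frac{1}{7}\right) = - \frac{a}{7}$)
$J = -10$ ($J = - \frac{-5 - 2 + 5 \left(5 + 6\right) + \left(5 + 6\right) 2}{7} = - \frac{-5 - 2 + 5 \cdot 11 + 11 \cdot 2}{7} = - \frac{-5 - 2 + 55 + 22}{7} = \left(- \frac{1}{7}\right) 70 = -10$)
$\left(-40 + J\right)^{2} = \left(-40 - 10\right)^{2} = \left(-50\right)^{2} = 2500$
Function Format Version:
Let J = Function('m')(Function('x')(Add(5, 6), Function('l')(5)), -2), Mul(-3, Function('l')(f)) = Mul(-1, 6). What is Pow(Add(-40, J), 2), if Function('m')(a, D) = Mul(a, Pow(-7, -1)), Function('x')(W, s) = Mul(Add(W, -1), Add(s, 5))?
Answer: 2500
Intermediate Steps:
Function('l')(f) = 2 (Function('l')(f) = Mul(Rational(-1, 3), Mul(-1, 6)) = Mul(Rational(-1, 3), -6) = 2)
Function('x')(W, s) = Mul(Add(-1, W), Add(5, s))
Function('m')(a, D) = Mul(Rational(-1, 7), a) (Function('m')(a, D) = Mul(a, Rational(-1, 7)) = Mul(Rational(-1, 7), a))
J = -10 (J = Mul(Rational(-1, 7), Add(-5, Mul(-1, 2), Mul(5, Add(5, 6)), Mul(Add(5, 6), 2))) = Mul(Rational(-1, 7), Add(-5, -2, Mul(5, 11), Mul(11, 2))) = Mul(Rational(-1, 7), Add(-5, -2, 55, 22)) = Mul(Rational(-1, 7), 70) = -10)
Pow(Add(-40, J), 2) = Pow(Add(-40, -10), 2) = Pow(-50, 2) = 2500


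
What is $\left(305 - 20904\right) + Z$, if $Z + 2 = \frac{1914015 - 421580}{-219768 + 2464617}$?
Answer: $- \frac{46244641814}{2244849} \approx -20600.0$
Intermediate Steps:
$Z = - \frac{2997263}{2244849}$ ($Z = -2 + \frac{1914015 - 421580}{-219768 + 2464617} = -2 + \frac{1492435}{2244849} = - \frac{2997263}{2244849} \approx -1.3352$)
$\left(305 - 20904\right) + Z = \left(305 - 20904\right) - \frac{2997263}{2244849} = -20599 - \frac{2997263}{2244849} = - \frac{46244641814}{2244849}$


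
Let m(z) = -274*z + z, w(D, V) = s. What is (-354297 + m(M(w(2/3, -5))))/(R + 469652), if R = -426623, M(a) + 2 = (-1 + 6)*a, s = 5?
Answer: -40064/4781 ≈ -8.3798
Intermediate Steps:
w(D, V) = 5
M(a) = -2 + 5*a (M(a) = -2 + (-1 + 6)*a = -2 + 5*a)
m(z) = -273*z
(-354297 + m(M(w(2/3, -5))))/(R + 469652) = (-354297 - 273*(-2 + 5*5))/(-426623 + 469652) = (-354297 - 273*(-2 + 25))/43029 = (-354297 - 273*23)*(1/43029) = (-354297 - 6279)*(1/43029) = -360576*1/43029 = -40064/4781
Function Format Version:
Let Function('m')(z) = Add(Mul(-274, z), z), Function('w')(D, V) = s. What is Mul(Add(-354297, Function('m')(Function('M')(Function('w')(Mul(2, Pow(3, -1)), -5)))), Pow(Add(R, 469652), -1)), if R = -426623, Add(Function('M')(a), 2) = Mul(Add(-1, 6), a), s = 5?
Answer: Rational(-40064, 4781) ≈ -8.3798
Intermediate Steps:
Function('w')(D, V) = 5
Function('M')(a) = Add(-2, Mul(5, a)) (Function('M')(a) = Add(-2, Mul(Add(-1, 6), a)) = Add(-2, Mul(5, a)))
Function('m')(z) = Mul(-273, z)
Mul(Add(-354297, Function('m')(Function('M')(Function('w')(Mul(2, Pow(3, -1)), -5)))), Pow(Add(R, 469652), -1)) = Mul(Add(-354297, Mul(-273, Add(-2, Mul(5, 5)))), Pow(Add(-426623, 469652), -1)) = Mul(Add(-354297, Mul(-273, Add(-2, 25))), Pow(43029, -1)) = Mul(Add(-354297, Mul(-273, 23)), Rational(1, 43029)) = Mul(Add(-354297, -6279), Rational(1, 43029)) = Mul(-360576, Rational(1, 43029)) = Rational(-40064, 4781)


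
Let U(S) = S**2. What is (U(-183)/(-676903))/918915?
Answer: -11163/207338773415 ≈ -5.3839e-8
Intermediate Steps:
(U(-183)/(-676903))/918915 = ((-183)**2/(-676903))/918915 = (33489*(-1/676903))*(1/918915) = -33489/676903*1/918915 = -11163/207338773415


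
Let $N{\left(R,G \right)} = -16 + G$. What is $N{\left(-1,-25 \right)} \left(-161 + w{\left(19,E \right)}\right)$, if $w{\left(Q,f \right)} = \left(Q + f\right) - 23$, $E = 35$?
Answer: $5330$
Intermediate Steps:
$w{\left(Q,f \right)} = -23 + Q + f$
$N{\left(-1,-25 \right)} \left(-161 + w{\left(19,E \right)}\right) = \left(-16 - 25\right) \left(-161 + \left(-23 + 19 + 35\right)\right) = - 41 \left(-161 + 31\right) = \left(-41\right) \left(-130\right) = 5330$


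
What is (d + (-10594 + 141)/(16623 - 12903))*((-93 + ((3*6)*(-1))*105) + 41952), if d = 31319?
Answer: 1552079232321/1240 ≈ 1.2517e+9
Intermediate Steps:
(d + (-10594 + 141)/(16623 - 12903))*((-93 + ((3*6)*(-1))*105) + 41952) = (31319 + (-10594 + 141)/(16623 - 12903))*((-93 + ((3*6)*(-1))*105) + 41952) = (31319 - 10453/3720)*((-93 + (18*(-1))*105) + 41952) = (31319 - 10453*1/3720)*((-93 - 18*105) + 41952) = (31319 - 10453/3720)*((-93 - 1890) + 41952) = 116496227*(-1983 + 41952)/3720 = (116496227/3720)*39969 = 1552079232321/1240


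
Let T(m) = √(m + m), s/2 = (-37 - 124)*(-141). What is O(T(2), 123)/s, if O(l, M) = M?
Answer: 41/15134 ≈ 0.0027091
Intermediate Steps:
s = 45402 (s = 2*((-37 - 124)*(-141)) = 2*(-161*(-141)) = 2*22701 = 45402)
T(m) = √2*√m (T(m) = √(2*m) = √2*√m)
O(T(2), 123)/s = 123/45402 = 123*(1/45402) = 41/15134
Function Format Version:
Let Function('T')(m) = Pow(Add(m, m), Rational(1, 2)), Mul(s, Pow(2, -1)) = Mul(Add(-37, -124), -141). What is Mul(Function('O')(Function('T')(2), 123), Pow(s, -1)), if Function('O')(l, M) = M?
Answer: Rational(41, 15134) ≈ 0.0027091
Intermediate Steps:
s = 45402 (s = Mul(2, Mul(Add(-37, -124), -141)) = Mul(2, Mul(-161, -141)) = Mul(2, 22701) = 45402)
Function('T')(m) = Mul(Pow(2, Rational(1, 2)), Pow(m, Rational(1, 2))) (Function('T')(m) = Pow(Mul(2, m), Rational(1, 2)) = Mul(Pow(2, Rational(1, 2)), Pow(m, Rational(1, 2))))
Mul(Function('O')(Function('T')(2), 123), Pow(s, -1)) = Mul(123, Pow(45402, -1)) = Mul(123, Rational(1, 45402)) = Rational(41, 15134)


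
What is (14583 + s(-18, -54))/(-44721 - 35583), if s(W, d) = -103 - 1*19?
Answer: -14461/80304 ≈ -0.18008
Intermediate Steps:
s(W, d) = -122 (s(W, d) = -103 - 19 = -122)
(14583 + s(-18, -54))/(-44721 - 35583) = (14583 - 122)/(-44721 - 35583) = 14461/(-80304) = 14461*(-1/80304) = -14461/80304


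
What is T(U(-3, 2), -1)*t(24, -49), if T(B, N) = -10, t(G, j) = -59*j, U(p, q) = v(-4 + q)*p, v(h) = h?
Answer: -28910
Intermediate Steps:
U(p, q) = p*(-4 + q) (U(p, q) = (-4 + q)*p = p*(-4 + q))
T(U(-3, 2), -1)*t(24, -49) = -(-590)*(-49) = -10*2891 = -28910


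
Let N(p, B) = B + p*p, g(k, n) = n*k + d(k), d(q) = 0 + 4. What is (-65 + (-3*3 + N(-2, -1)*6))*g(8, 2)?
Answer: -1120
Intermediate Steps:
d(q) = 4
g(k, n) = 4 + k*n (g(k, n) = n*k + 4 = k*n + 4 = 4 + k*n)
N(p, B) = B + p²
(-65 + (-3*3 + N(-2, -1)*6))*g(8, 2) = (-65 + (-3*3 + (-1 + (-2)²)*6))*(4 + 8*2) = (-65 + (-9 + (-1 + 4)*6))*(4 + 16) = (-65 + (-9 + 3*6))*20 = (-65 + (-9 + 18))*20 = (-65 + 9)*20 = -56*20 = -1120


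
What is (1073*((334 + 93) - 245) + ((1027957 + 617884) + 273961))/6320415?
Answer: 2115088/6320415 ≈ 0.33464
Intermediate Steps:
(1073*((334 + 93) - 245) + ((1027957 + 617884) + 273961))/6320415 = (1073*(427 - 245) + (1645841 + 273961))*(1/6320415) = (1073*182 + 1919802)*(1/6320415) = (195286 + 1919802)*(1/6320415) = 2115088*(1/6320415) = 2115088/6320415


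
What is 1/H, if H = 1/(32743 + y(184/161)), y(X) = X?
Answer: 229209/7 ≈ 32744.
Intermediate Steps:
H = 7/229209 (H = 1/(32743 + 184/161) = 1/(32743 + 184*(1/161)) = 1/(32743 + 8/7) = 1/(229209/7) = 7/229209 ≈ 3.0540e-5)
1/H = 1/(7/229209) = 229209/7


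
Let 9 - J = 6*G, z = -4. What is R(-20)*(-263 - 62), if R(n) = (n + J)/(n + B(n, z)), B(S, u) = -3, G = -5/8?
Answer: -9425/92 ≈ -102.45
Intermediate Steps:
G = -5/8 (G = -5*1/8 = -5/8 ≈ -0.62500)
J = 51/4 (J = 9 - 6*(-5)/8 = 9 - 1*(-15/4) = 9 + 15/4 = 51/4 ≈ 12.750)
R(n) = (51/4 + n)/(-3 + n) (R(n) = (n + 51/4)/(n - 3) = (51/4 + n)/(-3 + n))
R(-20)*(-263 - 62) = ((51/4 - 20)/(-3 - 20))*(-263 - 62) = (-29/4/(-23))*(-325) = -1/23*(-29/4)*(-325) = (29/92)*(-325) = -9425/92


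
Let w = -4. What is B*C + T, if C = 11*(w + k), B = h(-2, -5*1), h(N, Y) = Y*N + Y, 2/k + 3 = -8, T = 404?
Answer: 174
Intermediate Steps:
k = -2/11 (k = 2/(-3 - 8) = 2/(-11) = 2*(-1/11) = -2/11 ≈ -0.18182)
h(N, Y) = Y + N*Y (h(N, Y) = N*Y + Y = Y + N*Y)
B = 5 (B = (-5*1)*(1 - 2) = -5*(-1) = 5)
C = -46 (C = 11*(-4 - 2/11) = 11*(-46/11) = -46)
B*C + T = 5*(-46) + 404 = -230 + 404 = 174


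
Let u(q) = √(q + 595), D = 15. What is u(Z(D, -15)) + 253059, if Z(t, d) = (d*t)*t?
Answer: 253059 + 2*I*√695 ≈ 2.5306e+5 + 52.726*I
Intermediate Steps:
Z(t, d) = d*t²
u(q) = √(595 + q)
u(Z(D, -15)) + 253059 = √(595 - 15*15²) + 253059 = √(595 - 15*225) + 253059 = √(595 - 3375) + 253059 = √(-2780) + 253059 = 2*I*√695 + 253059 = 253059 + 2*I*√695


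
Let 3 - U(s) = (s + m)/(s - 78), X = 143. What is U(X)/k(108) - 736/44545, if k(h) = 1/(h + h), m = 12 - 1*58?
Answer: 188576144/579085 ≈ 325.65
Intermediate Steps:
m = -46 (m = 12 - 58 = -46)
k(h) = 1/(2*h)
U(s) = 3 - (-46 + s)/(-78 + s) (U(s) = 3 - (s - 46)/(s - 78) = 3 - (-46 + s)/(-78 + s))
U(X)/k(108) - 736/44545 = (2*(-94 + 143)/(-78 + 143))/(((½)/108)) - 736/44545 = (2*49/65)/(((½)*(1/108))) - 736*1/44545 = (2*(1/65)*49)/(1/216) - 736/44545 = (98/65)*216 - 736/44545 = 21168/65 - 736/44545 = 188576144/579085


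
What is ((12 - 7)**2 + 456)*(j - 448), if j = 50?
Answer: -191438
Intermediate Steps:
((12 - 7)**2 + 456)*(j - 448) = ((12 - 7)**2 + 456)*(50 - 448) = (5**2 + 456)*(-398) = (25 + 456)*(-398) = 481*(-398) = -191438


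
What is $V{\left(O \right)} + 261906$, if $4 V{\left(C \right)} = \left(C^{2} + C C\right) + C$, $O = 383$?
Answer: $\frac{1341385}{4} \approx 3.3535 \cdot 10^{5}$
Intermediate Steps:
$V{\left(C \right)} = \frac{C^{2}}{2} + \frac{C}{4}$ ($V{\left(C \right)} = \frac{\left(C^{2} + C C\right) + C}{4} = \frac{\left(C^{2} + C^{2}\right) + C}{4} = \frac{2 C^{2} + C}{4} = \frac{C + 2 C^{2}}{4} = \frac{C^{2}}{2} + \frac{C}{4}$)
$V{\left(O \right)} + 261906 = \frac{1}{4} \cdot 383 \left(1 + 2 \cdot 383\right) + 261906 = \frac{1}{4} \cdot 383 \left(1 + 766\right) + 261906 = \frac{1}{4} \cdot 383 \cdot 767 + 261906 = \frac{293761}{4} + 261906 = \frac{1341385}{4}$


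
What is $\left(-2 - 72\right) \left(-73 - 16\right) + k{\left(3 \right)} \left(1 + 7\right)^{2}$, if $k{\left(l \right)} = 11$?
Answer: $7290$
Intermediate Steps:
$\left(-2 - 72\right) \left(-73 - 16\right) + k{\left(3 \right)} \left(1 + 7\right)^{2} = \left(-2 - 72\right) \left(-73 - 16\right) + 11 \left(1 + 7\right)^{2} = \left(-74\right) \left(-89\right) + 11 \cdot 8^{2} = 6586 + 11 \cdot 64 = 6586 + 704 = 7290$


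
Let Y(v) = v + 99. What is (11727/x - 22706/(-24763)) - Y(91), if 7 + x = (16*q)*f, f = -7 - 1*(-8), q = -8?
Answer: -102500149/371445 ≈ -275.95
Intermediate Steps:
f = 1 (f = -7 + 8 = 1)
Y(v) = 99 + v
x = -135 (x = -7 + (16*(-8))*1 = -7 - 128*1 = -7 - 128 = -135)
(11727/x - 22706/(-24763)) - Y(91) = (11727/(-135) - 22706/(-24763)) - (99 + 91) = (11727*(-1/135) - 22706*(-1/24763)) - 1*190 = (-1303/15 + 22706/24763) - 190 = -31925599/371445 - 190 = -102500149/371445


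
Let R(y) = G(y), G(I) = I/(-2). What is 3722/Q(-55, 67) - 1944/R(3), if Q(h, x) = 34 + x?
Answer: 134618/101 ≈ 1332.9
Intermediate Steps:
G(I) = -I/2 (G(I) = I*(-1/2) = -I/2)
R(y) = -y/2
3722/Q(-55, 67) - 1944/R(3) = 3722/(34 + 67) - 1944/((-1/2*3)) = 3722/101 - 1944/(-3/2) = 3722*(1/101) - 1944*(-2/3) = 3722/101 + 1296 = 134618/101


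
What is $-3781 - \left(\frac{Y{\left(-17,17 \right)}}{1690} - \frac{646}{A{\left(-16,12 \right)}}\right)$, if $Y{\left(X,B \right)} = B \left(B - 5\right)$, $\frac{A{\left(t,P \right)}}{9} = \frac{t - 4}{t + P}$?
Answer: $- \frac{28646249}{7605} \approx -3766.8$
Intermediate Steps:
$A{\left(t,P \right)} = \frac{9 \left(-4 + t\right)}{P + t}$ ($A{\left(t,P \right)} = 9 \frac{t - 4}{t + P} = 9 \frac{-4 + t}{P + t} = \frac{9 \left(-4 + t\right)}{P + t}$)
$Y{\left(X,B \right)} = B \left(-5 + B\right)$
$-3781 - \left(\frac{Y{\left(-17,17 \right)}}{1690} - \frac{646}{A{\left(-16,12 \right)}}\right) = -3781 - \left(\frac{17 \left(-5 + 17\right)}{1690} - \frac{646}{9 \frac{1}{12 - 16} \left(-4 - 16\right)}\right) = -3781 - \left(17 \cdot 12 \cdot \frac{1}{1690} - \frac{646}{9 \frac{1}{-4} \left(-20\right)}\right) = -3781 - \left(204 \cdot \frac{1}{1690} - \frac{646}{9 \left(- \frac{1}{4}\right) \left(-20\right)}\right) = -3781 - \left(\frac{102}{845} - \frac{646}{45}\right) = -3781 - - \frac{108256}{7605} = -3781 + \frac{108256}{7605} = - \frac{28646249}{7605}$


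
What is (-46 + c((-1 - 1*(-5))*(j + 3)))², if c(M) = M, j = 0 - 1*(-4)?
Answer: 324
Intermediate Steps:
j = 4 (j = 0 + 4 = 4)
(-46 + c((-1 - 1*(-5))*(j + 3)))² = (-46 + (-1 - 1*(-5))*(4 + 3))² = (-46 + (-1 + 5)*7)² = (-46 + 4*7)² = (-46 + 28)² = (-18)² = 324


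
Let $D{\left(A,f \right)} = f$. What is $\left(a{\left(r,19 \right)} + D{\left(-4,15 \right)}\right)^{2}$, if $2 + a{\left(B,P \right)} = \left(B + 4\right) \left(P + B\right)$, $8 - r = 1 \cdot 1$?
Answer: $89401$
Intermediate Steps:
$r = 7$ ($r = 8 - 1 \cdot 1 = 8 - 1 = 7$)
$a{\left(B,P \right)} = -2 + \left(4 + B\right) \left(B + P\right)$ ($a{\left(B,P \right)} = -2 + \left(B + 4\right) \left(P + B\right) = -2 + \left(4 + B\right) \left(B + P\right)$)
$\left(a{\left(r,19 \right)} + D{\left(-4,15 \right)}\right)^{2} = \left(\left(-2 + 7^{2} + 4 \cdot 7 + 4 \cdot 19 + 7 \cdot 19\right) + 15\right)^{2} = \left(\left(-2 + 49 + 28 + 76 + 133\right) + 15\right)^{2} = \left(284 + 15\right)^{2} = 299^{2} = 89401$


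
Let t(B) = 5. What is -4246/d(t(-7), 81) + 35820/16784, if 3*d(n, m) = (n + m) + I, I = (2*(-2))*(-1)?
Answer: -8773783/62940 ≈ -139.40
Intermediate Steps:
I = 4 (I = -4*(-1) = 4)
d(n, m) = 4/3 + m/3 + n/3 (d(n, m) = ((n + m) + 4)/3 = ((m + n) + 4)/3 = (4 + m + n)/3 = 4/3 + m/3 + n/3)
-4246/d(t(-7), 81) + 35820/16784 = -4246/(4/3 + (⅓)*81 + (⅓)*5) + 35820/16784 = -4246/(4/3 + 27 + 5/3) + 35820*(1/16784) = -4246/30 + 8955/4196 = -4246*1/30 + 8955/4196 = -2123/15 + 8955/4196 = -8773783/62940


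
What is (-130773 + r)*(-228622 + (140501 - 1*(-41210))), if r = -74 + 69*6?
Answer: 6118742463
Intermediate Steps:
r = 340 (r = -74 + 414 = 340)
(-130773 + r)*(-228622 + (140501 - 1*(-41210))) = (-130773 + 340)*(-228622 + (140501 - 1*(-41210))) = -130433*(-228622 + (140501 + 41210)) = -130433*(-228622 + 181711) = -130433*(-46911) = 6118742463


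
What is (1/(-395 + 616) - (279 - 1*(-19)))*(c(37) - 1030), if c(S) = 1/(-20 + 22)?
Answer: 135599563/442 ≈ 3.0679e+5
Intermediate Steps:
c(S) = 1/2
(1/(-395 + 616) - (279 - 1*(-19)))*(c(37) - 1030) = (1/(-395 + 616) - (279 - 1*(-19)))*(1/2 - 1030) = (1/221 - (279 + 19))*(-2059/2) = (1/221 - 1*298)*(-2059/2) = (1/221 - 298)*(-2059/2) = -65857/221*(-2059/2) = 135599563/442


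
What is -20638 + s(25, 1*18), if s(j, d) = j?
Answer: -20613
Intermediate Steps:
-20638 + s(25, 1*18) = -20638 + 25 = -20613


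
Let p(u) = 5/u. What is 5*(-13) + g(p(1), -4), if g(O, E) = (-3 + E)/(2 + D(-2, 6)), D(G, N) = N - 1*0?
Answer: -527/8 ≈ -65.875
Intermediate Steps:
D(G, N) = N (D(G, N) = N + 0 = N)
g(O, E) = -3/8 + E/8 (g(O, E) = (-3 + E)/(2 + 6) = (-3 + E)/8 = (-3 + E)*(1/8) = -3/8 + E/8)
5*(-13) + g(p(1), -4) = 5*(-13) + (-3/8 + (1/8)*(-4)) = -65 + (-3/8 - 1/2) = -65 - 7/8 = -527/8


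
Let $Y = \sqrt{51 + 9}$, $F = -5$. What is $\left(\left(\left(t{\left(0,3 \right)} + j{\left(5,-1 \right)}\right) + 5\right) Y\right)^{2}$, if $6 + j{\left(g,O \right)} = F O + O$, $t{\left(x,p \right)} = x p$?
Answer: $540$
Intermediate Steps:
$t{\left(x,p \right)} = p x$
$j{\left(g,O \right)} = -6 - 4 O$ ($j{\left(g,O \right)} = -6 + \left(- 5 O + O\right) = -6 - 4 O$)
$Y = 2 \sqrt{15}$ ($Y = \sqrt{60} = 2 \sqrt{15} \approx 7.746$)
$\left(\left(\left(t{\left(0,3 \right)} + j{\left(5,-1 \right)}\right) + 5\right) Y\right)^{2} = \left(\left(\left(3 \cdot 0 - 2\right) + 5\right) 2 \sqrt{15}\right)^{2} = \left(\left(\left(0 + \left(-6 + 4\right)\right) + 5\right) 2 \sqrt{15}\right)^{2} = \left(\left(\left(0 - 2\right) + 5\right) 2 \sqrt{15}\right)^{2} = \left(\left(-2 + 5\right) 2 \sqrt{15}\right)^{2} = \left(3 \cdot 2 \sqrt{15}\right)^{2} = \left(6 \sqrt{15}\right)^{2} = 540$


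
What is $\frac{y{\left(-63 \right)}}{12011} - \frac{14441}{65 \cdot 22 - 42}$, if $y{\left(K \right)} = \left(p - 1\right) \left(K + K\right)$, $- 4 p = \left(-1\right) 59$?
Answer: $- \frac{175855561}{16671268} \approx -10.548$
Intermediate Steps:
$p = \frac{59}{4}$ ($p = - \frac{\left(-1\right) 59}{4} = \left(- \frac{1}{4}\right) \left(-59\right) = \frac{59}{4} \approx 14.75$)
$y{\left(K \right)} = \frac{55 K}{2}$ ($y{\left(K \right)} = \left(\frac{59}{4} - 1\right) \left(K + K\right) = \frac{55 \cdot 2 K}{4} = \frac{55 K}{2}$)
$\frac{y{\left(-63 \right)}}{12011} - \frac{14441}{65 \cdot 22 - 42} = \frac{\frac{55}{2} \left(-63\right)}{12011} - \frac{14441}{65 \cdot 22 - 42} = \left(- \frac{3465}{2}\right) \frac{1}{12011} - \frac{14441}{1430 - 42} = - \frac{3465}{24022} - \frac{14441}{1388} = - \frac{175855561}{16671268}$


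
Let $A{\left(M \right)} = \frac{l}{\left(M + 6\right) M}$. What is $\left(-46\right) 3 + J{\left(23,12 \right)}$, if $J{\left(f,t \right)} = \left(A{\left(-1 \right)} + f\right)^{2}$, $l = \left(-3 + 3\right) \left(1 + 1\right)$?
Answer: $391$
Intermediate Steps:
$l = 0$ ($l = 0 \cdot 2 = 0$)
$A{\left(M \right)} = 0$ ($A{\left(M \right)} = \frac{0}{\left(M + 6\right) M} = \frac{0}{\left(6 + M\right) M} = \frac{0}{M \left(6 + M\right)} = 0 \frac{1}{M \left(6 + M\right)} = 0$)
$J{\left(f,t \right)} = f^{2}$ ($J{\left(f,t \right)} = \left(0 + f\right)^{2} = f^{2}$)
$\left(-46\right) 3 + J{\left(23,12 \right)} = \left(-46\right) 3 + 23^{2} = -138 + 529 = 391$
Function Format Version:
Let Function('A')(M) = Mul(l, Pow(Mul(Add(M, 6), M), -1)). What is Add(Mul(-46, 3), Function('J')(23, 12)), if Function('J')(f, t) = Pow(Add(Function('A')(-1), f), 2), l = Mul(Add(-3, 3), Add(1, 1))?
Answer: 391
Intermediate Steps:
l = 0 (l = Mul(0, 2) = 0)
Function('A')(M) = 0 (Function('A')(M) = Mul(0, Pow(Mul(Add(M, 6), M), -1)) = Mul(0, Pow(Mul(Add(6, M), M), -1)) = Mul(0, Pow(Mul(M, Add(6, M)), -1)) = Mul(0, Mul(Pow(M, -1), Pow(Add(6, M), -1))) = 0)
Function('J')(f, t) = Pow(f, 2) (Function('J')(f, t) = Pow(Add(0, f), 2) = Pow(f, 2))
Add(Mul(-46, 3), Function('J')(23, 12)) = Add(Mul(-46, 3), Pow(23, 2)) = Add(-138, 529) = 391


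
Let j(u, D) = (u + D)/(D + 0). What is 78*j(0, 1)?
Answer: 78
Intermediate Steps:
j(u, D) = (D + u)/D
78*j(0, 1) = 78*((1 + 0)/1) = 78*(1*1) = 78*1 = 78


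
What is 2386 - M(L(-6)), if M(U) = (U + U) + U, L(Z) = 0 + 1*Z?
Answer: 2404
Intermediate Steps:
L(Z) = Z (L(Z) = 0 + Z = Z)
M(U) = 3*U (M(U) = 2*U + U = 3*U)
2386 - M(L(-6)) = 2386 - 3*(-6) = 2386 - 1*(-18) = 2386 + 18 = 2404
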